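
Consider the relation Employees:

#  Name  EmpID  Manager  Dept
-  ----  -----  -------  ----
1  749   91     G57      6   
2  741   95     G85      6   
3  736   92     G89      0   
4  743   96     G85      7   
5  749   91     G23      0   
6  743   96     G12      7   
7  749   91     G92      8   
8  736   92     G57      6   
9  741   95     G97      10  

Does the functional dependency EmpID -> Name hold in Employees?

Yes

EmpID=91: rows 1, 5, 7 → Name = 749, 749, 749 ✓
EmpID=95: rows 2, 9 → Name = 741, 741 ✓
EmpID=92: rows 3, 8 → Name = 736, 736 ✓
EmpID=96: rows 4, 6 → Name = 743, 743 ✓
Every EmpID value is associated with a single Name value, so EmpID -> Name holds.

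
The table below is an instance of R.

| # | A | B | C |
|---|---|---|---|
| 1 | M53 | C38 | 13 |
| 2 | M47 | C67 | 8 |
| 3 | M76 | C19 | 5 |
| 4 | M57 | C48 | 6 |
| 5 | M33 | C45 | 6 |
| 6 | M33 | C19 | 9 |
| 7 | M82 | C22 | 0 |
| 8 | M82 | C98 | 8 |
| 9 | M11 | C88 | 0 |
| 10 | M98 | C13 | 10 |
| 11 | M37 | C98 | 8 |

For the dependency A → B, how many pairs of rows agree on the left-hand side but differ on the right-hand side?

2

A=M33: violating pairs (5,6) — 1 pair.
A=M82: violating pairs (7,8) — 1 pair.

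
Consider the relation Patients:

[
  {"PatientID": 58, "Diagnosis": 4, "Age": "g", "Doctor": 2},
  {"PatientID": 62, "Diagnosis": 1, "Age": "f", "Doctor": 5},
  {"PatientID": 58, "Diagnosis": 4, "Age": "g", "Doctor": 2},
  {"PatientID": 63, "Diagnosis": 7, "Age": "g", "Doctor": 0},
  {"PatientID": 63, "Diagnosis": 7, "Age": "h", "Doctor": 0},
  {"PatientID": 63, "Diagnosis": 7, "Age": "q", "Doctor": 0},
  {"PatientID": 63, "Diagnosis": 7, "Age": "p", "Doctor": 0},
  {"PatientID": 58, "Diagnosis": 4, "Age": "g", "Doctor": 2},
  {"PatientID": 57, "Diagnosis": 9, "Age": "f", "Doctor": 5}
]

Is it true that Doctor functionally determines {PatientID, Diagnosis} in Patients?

Doctor=2: 3 rows → {PatientID,Diagnosis} = (58, 4), (58, 4), (58, 4) ✓
Doctor=5: 2 rows → {PatientID,Diagnosis} takes values {(62, 1), (57, 9)} — violation
Doctor=0: 4 rows → {PatientID,Diagnosis} = (63, 7), (63, 7), (63, 7), (63, 7) ✓
Two rows agree on Doctor but differ on {PatientID, Diagnosis}, so Doctor -> {PatientID, Diagnosis} does not hold.

No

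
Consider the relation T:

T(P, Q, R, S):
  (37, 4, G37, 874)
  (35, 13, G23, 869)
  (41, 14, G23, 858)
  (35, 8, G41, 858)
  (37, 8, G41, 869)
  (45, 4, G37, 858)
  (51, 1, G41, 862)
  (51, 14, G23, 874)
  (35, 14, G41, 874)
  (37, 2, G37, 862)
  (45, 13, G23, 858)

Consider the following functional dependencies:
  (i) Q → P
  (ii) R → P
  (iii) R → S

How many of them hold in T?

(i) Q → P: Q=4: 2 rows → P takes values {37, 45} — violation; Q=13: 2 rows → P takes values {35, 45} — violation; Q=14: 3 rows → P takes values {41, 51, 35} — violation; Q=8: 2 rows → P takes values {35, 37} — violation — fails.
(ii) R → P: R=G37: 3 rows → P takes values {37, 45} — violation; R=G23: 4 rows → P takes values {35, 41, 51, 45} — violation; R=G41: 4 rows → P takes values {35, 37, 51} — violation — fails.
(iii) R → S: R=G37: 3 rows → S takes values {874, 858, 862} — violation; R=G23: 4 rows → S takes values {869, 858, 874} — violation; R=G41: 4 rows → S takes values {858, 869, 862, 874} — violation — fails.
None of the 3 dependencies hold.

0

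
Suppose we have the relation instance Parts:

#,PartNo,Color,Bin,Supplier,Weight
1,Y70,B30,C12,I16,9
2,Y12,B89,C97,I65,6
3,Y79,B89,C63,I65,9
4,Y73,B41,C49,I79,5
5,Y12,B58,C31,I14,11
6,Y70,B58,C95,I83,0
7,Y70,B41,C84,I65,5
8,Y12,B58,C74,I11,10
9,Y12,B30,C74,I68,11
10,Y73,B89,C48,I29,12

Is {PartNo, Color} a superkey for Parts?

No

Rows 5 and 8 have the same {PartNo, Color} value (PartNo=Y12, Color=B58) but are distinct tuples, so {PartNo, Color} does not determine every attribute — not a superkey.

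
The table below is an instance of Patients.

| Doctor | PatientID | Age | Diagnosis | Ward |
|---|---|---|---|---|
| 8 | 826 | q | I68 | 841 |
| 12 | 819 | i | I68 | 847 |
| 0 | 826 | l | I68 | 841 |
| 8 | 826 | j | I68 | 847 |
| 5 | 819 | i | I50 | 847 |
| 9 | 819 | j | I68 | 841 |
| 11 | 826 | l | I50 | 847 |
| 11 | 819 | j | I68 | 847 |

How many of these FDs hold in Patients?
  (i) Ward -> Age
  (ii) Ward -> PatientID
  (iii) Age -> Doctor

(i) Ward -> Age: Ward=841: 3 rows → Age takes values {q, l, j} — violation; Ward=847: 5 rows → Age takes values {i, j, l} — violation — fails.
(ii) Ward -> PatientID: Ward=841: 3 rows → PatientID takes values {826, 819} — violation; Ward=847: 5 rows → PatientID takes values {819, 826} — violation — fails.
(iii) Age -> Doctor: Age=i: 2 rows → Doctor takes values {12, 5} — violation; Age=l: 2 rows → Doctor takes values {0, 11} — violation; Age=j: 3 rows → Doctor takes values {8, 9, 11} — violation — fails.
None of the 3 dependencies hold.

0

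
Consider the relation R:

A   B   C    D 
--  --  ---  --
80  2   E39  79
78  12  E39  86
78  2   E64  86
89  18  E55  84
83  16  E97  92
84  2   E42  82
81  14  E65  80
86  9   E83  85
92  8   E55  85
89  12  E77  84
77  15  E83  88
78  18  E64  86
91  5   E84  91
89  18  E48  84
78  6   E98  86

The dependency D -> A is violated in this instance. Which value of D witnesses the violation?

85

D=79: 1 row → A = 80 ✓
D=86: 4 rows → A = 78, 78, 78, 78 ✓
D=84: 3 rows → A = 89, 89, 89 ✓
D=92: 1 row → A = 83 ✓
D=82: 1 row → A = 84 ✓
D=80: 1 row → A = 81 ✓
D=85: 2 rows → A takes values {86, 92} — violation
D=88: 1 row → A = 77 ✓
D=91: 1 row → A = 91 ✓
The only D value with inconsistent A is D=85.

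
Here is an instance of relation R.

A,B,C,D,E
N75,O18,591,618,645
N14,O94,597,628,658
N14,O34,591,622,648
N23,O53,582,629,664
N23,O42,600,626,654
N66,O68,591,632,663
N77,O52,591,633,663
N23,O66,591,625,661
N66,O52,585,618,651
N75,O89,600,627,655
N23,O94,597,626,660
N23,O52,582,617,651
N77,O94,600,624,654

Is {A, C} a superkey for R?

Two distinct rows share (A=N23, C=582), so {A, C} does not determine every attribute — not a superkey.

No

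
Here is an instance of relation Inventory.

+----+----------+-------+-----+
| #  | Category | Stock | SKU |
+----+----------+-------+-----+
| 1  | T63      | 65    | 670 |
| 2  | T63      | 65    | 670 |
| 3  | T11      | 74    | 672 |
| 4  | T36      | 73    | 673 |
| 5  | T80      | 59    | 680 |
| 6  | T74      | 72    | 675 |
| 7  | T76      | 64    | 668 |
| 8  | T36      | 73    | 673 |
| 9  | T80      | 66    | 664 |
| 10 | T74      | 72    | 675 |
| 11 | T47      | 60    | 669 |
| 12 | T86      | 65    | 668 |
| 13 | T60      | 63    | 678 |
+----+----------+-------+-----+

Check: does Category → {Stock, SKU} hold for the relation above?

Category=T63: rows 1, 2 → {Stock,SKU} = (65, 670), (65, 670) ✓
Category=T11: row 3 → {Stock,SKU} = (74, 672) ✓
Category=T36: rows 4, 8 → {Stock,SKU} = (73, 673), (73, 673) ✓
Category=T80: rows 5, 9 → {Stock,SKU} takes values {(59, 680), (66, 664)} — violation
Category=T74: rows 6, 10 → {Stock,SKU} = (72, 675), (72, 675) ✓
Category=T76: row 7 → {Stock,SKU} = (64, 668) ✓
Category=T47: row 11 → {Stock,SKU} = (60, 669) ✓
Category=T86: row 12 → {Stock,SKU} = (65, 668) ✓
Category=T60: row 13 → {Stock,SKU} = (63, 678) ✓
Two rows agree on Category but differ on {Stock, SKU}, so Category → {Stock, SKU} does not hold.

No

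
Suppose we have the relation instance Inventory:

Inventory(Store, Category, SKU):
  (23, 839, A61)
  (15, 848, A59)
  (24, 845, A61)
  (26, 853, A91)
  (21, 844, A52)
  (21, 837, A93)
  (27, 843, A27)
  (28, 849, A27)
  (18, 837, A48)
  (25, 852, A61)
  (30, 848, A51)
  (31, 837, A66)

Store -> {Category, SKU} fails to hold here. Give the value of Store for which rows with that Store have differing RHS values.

Store=23: 1 row → {Category,SKU} = (839, A61) ✓
Store=15: 1 row → {Category,SKU} = (848, A59) ✓
Store=24: 1 row → {Category,SKU} = (845, A61) ✓
Store=26: 1 row → {Category,SKU} = (853, A91) ✓
Store=21: 2 rows → {Category,SKU} takes values {(844, A52), (837, A93)} — violation
Store=27: 1 row → {Category,SKU} = (843, A27) ✓
Store=28: 1 row → {Category,SKU} = (849, A27) ✓
Store=18: 1 row → {Category,SKU} = (837, A48) ✓
Store=25: 1 row → {Category,SKU} = (852, A61) ✓
Store=30: 1 row → {Category,SKU} = (848, A51) ✓
Store=31: 1 row → {Category,SKU} = (837, A66) ✓
The only Store value with inconsistent RHS is Store=21.

21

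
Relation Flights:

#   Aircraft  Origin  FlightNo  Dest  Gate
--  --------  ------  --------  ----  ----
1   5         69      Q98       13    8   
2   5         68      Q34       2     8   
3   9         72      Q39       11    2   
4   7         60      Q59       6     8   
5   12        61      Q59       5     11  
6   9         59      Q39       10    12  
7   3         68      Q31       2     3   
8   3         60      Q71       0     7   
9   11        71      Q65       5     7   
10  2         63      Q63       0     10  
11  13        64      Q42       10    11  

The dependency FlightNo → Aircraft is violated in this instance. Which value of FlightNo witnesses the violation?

Q59

FlightNo=Q98: row 1 → Aircraft = 5 ✓
FlightNo=Q34: row 2 → Aircraft = 5 ✓
FlightNo=Q39: rows 3, 6 → Aircraft = 9, 9 ✓
FlightNo=Q59: rows 4, 5 → Aircraft takes values {7, 12} — violation
FlightNo=Q31: row 7 → Aircraft = 3 ✓
FlightNo=Q71: row 8 → Aircraft = 3 ✓
FlightNo=Q65: row 9 → Aircraft = 11 ✓
FlightNo=Q63: row 10 → Aircraft = 2 ✓
FlightNo=Q42: row 11 → Aircraft = 13 ✓
The only FlightNo value with inconsistent Aircraft is FlightNo=Q59.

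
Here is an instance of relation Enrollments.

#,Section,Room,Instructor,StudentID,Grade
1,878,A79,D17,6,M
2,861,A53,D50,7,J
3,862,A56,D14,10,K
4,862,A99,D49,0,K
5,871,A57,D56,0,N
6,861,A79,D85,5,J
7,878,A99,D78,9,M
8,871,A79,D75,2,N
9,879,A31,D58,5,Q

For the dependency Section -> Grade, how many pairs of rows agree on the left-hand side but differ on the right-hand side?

Section=878: all 2 rows agree on Grade — 0 pairs.
Section=861: all 2 rows agree on Grade — 0 pairs.
Section=862: all 2 rows agree on Grade — 0 pairs.
Section=871: all 2 rows agree on Grade — 0 pairs.

0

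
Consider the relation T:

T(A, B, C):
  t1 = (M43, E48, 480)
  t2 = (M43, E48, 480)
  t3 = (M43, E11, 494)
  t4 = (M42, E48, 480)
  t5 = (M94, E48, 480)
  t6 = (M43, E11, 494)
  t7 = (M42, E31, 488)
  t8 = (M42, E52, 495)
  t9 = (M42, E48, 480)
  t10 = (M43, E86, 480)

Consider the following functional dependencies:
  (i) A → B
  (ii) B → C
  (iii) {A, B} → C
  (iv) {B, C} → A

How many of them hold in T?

(i) A → B: A=M43: rows 1, 2, 3, 6, 10 → B takes values {E48, E11, E86} — violation; A=M42: rows 4, 7, 8, 9 → B takes values {E48, E31, E52} — violation — fails.
(ii) B → C: every LHS value maps to a single RHS value — holds.
(iii) {A, B} → C: every LHS value maps to a single RHS value — holds.
(iv) {B, C} → A: (B=E48, C=480): rows 1, 2, 4, 5, 9 → A takes values {M43, M42, M94} — violation — fails.
2 of the 4 dependencies hold.

2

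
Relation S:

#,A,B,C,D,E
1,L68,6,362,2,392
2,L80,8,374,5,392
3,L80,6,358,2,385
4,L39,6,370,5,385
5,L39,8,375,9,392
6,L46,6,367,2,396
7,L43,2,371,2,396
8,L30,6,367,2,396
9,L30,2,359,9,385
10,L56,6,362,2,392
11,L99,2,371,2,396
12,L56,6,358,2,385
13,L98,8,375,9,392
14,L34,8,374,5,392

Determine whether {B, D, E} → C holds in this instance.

(B=6, D=2, E=392): rows 1, 10 → C = 362, 362 ✓
(B=8, D=5, E=392): rows 2, 14 → C = 374, 374 ✓
(B=6, D=2, E=385): rows 3, 12 → C = 358, 358 ✓
(B=6, D=5, E=385): row 4 → C = 370 ✓
(B=8, D=9, E=392): rows 5, 13 → C = 375, 375 ✓
(B=6, D=2, E=396): rows 6, 8 → C = 367, 367 ✓
(B=2, D=2, E=396): rows 7, 11 → C = 371, 371 ✓
(B=2, D=9, E=385): row 9 → C = 359 ✓
Every {B, D, E} value is associated with a single C value, so {B, D, E} → C holds.

Yes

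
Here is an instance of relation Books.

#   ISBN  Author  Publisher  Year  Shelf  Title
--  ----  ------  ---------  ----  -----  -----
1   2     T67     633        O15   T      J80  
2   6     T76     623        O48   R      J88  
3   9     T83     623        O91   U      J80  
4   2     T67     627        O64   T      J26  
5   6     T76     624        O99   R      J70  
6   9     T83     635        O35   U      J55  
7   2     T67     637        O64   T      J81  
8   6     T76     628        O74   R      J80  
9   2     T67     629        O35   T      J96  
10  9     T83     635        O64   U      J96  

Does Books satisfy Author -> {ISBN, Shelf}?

Author=T67: rows 1, 4, 7, 9 → {ISBN,Shelf} = (2, T), (2, T), (2, T), (2, T) ✓
Author=T76: rows 2, 5, 8 → {ISBN,Shelf} = (6, R), (6, R), (6, R) ✓
Author=T83: rows 3, 6, 10 → {ISBN,Shelf} = (9, U), (9, U), (9, U) ✓
Every Author value is associated with a single {ISBN, Shelf} value, so Author -> {ISBN, Shelf} holds.

Yes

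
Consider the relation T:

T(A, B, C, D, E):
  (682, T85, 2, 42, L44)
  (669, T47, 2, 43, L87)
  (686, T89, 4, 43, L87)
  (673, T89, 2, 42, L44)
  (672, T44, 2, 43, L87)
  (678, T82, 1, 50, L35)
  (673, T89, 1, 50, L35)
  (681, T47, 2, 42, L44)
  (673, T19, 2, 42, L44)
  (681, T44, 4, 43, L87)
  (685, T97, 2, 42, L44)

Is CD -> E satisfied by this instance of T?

(C=2, D=42): 5 rows → E = L44, L44, L44, L44, L44 ✓
(C=2, D=43): 2 rows → E = L87, L87 ✓
(C=4, D=43): 2 rows → E = L87, L87 ✓
(C=1, D=50): 2 rows → E = L35, L35 ✓
Every CD value is associated with a single E value, so CD -> E holds.

Yes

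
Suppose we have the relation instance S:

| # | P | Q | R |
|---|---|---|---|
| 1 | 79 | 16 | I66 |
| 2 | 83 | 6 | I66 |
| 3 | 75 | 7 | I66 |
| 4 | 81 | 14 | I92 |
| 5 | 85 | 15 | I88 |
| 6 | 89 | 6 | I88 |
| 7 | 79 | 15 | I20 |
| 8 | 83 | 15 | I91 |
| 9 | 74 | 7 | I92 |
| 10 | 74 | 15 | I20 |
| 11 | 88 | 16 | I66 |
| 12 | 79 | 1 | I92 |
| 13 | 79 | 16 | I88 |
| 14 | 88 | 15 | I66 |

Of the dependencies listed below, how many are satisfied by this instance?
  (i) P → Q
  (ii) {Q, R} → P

0

(i) P → Q: P=79: rows 1, 7, 12, 13 → Q takes values {16, 15, 1} — violation; P=83: rows 2, 8 → Q takes values {6, 15} — violation; P=74: rows 9, 10 → Q takes values {7, 15} — violation; P=88: rows 11, 14 → Q takes values {16, 15} — violation — fails.
(ii) {Q, R} → P: (Q=16, R=I66): rows 1, 11 → P takes values {79, 88} — violation; (Q=15, R=I20): rows 7, 10 → P takes values {79, 74} — violation — fails.
None of the 2 dependencies hold.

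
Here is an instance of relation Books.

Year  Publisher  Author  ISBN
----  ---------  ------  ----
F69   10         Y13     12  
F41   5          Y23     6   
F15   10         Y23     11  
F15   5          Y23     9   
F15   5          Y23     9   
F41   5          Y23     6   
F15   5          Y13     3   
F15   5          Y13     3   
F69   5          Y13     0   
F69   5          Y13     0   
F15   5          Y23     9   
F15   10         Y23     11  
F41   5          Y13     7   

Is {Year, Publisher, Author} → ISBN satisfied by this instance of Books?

(Year=F69, Publisher=10, Author=Y13): 1 row → ISBN = 12 ✓
(Year=F41, Publisher=5, Author=Y23): 2 rows → ISBN = 6, 6 ✓
(Year=F15, Publisher=10, Author=Y23): 2 rows → ISBN = 11, 11 ✓
(Year=F15, Publisher=5, Author=Y23): 3 rows → ISBN = 9, 9, 9 ✓
(Year=F15, Publisher=5, Author=Y13): 2 rows → ISBN = 3, 3 ✓
(Year=F69, Publisher=5, Author=Y13): 2 rows → ISBN = 0, 0 ✓
(Year=F41, Publisher=5, Author=Y13): 1 row → ISBN = 7 ✓
Every {Year, Publisher, Author} value is associated with a single ISBN value, so {Year, Publisher, Author} → ISBN holds.

Yes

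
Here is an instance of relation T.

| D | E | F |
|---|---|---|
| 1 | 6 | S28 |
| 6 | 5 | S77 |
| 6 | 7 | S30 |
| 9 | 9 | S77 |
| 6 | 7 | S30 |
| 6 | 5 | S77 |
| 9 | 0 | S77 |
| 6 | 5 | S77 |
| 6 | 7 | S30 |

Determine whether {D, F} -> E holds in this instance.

No

(D=1, F=S28): 1 row → E = 6 ✓
(D=6, F=S77): 3 rows → E = 5, 5, 5 ✓
(D=6, F=S30): 3 rows → E = 7, 7, 7 ✓
(D=9, F=S77): 2 rows → E takes values {9, 0} — violation
Two rows agree on {D, F} but differ on E, so {D, F} -> E does not hold.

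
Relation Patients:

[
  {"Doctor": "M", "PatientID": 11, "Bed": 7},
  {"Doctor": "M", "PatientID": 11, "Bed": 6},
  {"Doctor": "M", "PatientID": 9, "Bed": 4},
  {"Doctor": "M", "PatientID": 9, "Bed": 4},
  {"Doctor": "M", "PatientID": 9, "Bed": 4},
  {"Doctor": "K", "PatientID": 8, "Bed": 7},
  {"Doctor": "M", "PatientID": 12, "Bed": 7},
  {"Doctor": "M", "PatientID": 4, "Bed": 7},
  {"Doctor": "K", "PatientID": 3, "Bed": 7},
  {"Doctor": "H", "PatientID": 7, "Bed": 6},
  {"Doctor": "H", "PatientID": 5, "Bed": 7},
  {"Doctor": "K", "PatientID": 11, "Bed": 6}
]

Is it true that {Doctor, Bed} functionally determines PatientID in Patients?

(Doctor=M, Bed=7): 3 rows → PatientID takes values {11, 12, 4} — violation
(Doctor=M, Bed=6): 1 row → PatientID = 11 ✓
(Doctor=M, Bed=4): 3 rows → PatientID = 9, 9, 9 ✓
(Doctor=K, Bed=7): 2 rows → PatientID takes values {8, 3} — violation
(Doctor=H, Bed=6): 1 row → PatientID = 7 ✓
(Doctor=H, Bed=7): 1 row → PatientID = 5 ✓
(Doctor=K, Bed=6): 1 row → PatientID = 11 ✓
Two rows agree on {Doctor, Bed} but differ on PatientID, so {Doctor, Bed} -> PatientID does not hold.

No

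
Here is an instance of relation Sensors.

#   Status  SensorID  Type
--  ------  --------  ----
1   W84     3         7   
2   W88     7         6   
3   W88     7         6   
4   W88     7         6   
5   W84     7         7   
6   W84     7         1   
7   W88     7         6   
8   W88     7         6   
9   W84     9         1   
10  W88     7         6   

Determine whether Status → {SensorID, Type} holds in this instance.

No

Status=W84: rows 1, 5, 6, 9 → {SensorID,Type} takes values {(3, 7), (7, 7), (7, 1), (9, 1)} — violation
Status=W88: rows 2, 3, 4, 7, 8, 10 → {SensorID,Type} = (7, 6), (7, 6), (7, 6), (7, 6), (7, 6), (7, 6) ✓
Two rows agree on Status but differ on {SensorID, Type}, so Status → {SensorID, Type} does not hold.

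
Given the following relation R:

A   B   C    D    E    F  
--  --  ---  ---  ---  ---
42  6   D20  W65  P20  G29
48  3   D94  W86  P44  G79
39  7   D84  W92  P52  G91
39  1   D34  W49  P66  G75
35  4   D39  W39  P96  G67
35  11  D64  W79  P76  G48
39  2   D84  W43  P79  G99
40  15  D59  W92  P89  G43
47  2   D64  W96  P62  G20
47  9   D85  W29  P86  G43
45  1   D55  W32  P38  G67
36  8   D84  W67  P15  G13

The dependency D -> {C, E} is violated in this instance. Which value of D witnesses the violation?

D=W65: 1 row → {C,E} = (D20, P20) ✓
D=W86: 1 row → {C,E} = (D94, P44) ✓
D=W92: 2 rows → {C,E} takes values {(D84, P52), (D59, P89)} — violation
D=W49: 1 row → {C,E} = (D34, P66) ✓
D=W39: 1 row → {C,E} = (D39, P96) ✓
D=W79: 1 row → {C,E} = (D64, P76) ✓
D=W43: 1 row → {C,E} = (D84, P79) ✓
D=W96: 1 row → {C,E} = (D64, P62) ✓
D=W29: 1 row → {C,E} = (D85, P86) ✓
D=W32: 1 row → {C,E} = (D55, P38) ✓
D=W67: 1 row → {C,E} = (D84, P15) ✓
The only D value with inconsistent RHS is D=W92.

W92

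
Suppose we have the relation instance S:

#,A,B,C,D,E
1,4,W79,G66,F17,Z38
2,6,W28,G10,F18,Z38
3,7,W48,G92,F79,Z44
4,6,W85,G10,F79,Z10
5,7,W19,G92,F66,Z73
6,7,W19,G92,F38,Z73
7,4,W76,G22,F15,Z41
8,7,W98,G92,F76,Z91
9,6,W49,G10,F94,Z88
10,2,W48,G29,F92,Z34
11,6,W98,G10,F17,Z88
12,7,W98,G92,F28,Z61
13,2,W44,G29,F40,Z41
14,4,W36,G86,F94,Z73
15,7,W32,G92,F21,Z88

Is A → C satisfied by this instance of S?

A=4: rows 1, 7, 14 → C takes values {G66, G22, G86} — violation
A=6: rows 2, 4, 9, 11 → C = G10, G10, G10, G10 ✓
A=7: rows 3, 5, 6, 8, 12, 15 → C = G92, G92, G92, G92, G92, G92 ✓
A=2: rows 10, 13 → C = G29, G29 ✓
Two rows agree on A but differ on C, so A → C does not hold.

No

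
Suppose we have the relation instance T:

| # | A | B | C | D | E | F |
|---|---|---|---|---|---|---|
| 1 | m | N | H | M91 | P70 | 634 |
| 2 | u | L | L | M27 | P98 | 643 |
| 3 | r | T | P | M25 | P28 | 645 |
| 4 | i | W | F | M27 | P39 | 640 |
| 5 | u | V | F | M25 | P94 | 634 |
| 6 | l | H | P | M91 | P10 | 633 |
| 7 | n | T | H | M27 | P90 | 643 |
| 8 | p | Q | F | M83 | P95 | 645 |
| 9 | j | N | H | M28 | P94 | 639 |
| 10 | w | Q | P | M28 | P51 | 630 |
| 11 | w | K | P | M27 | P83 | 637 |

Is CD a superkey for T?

All 11 rows have distinct CD values, so CD → (all attributes) holds and CD is a superkey.

Yes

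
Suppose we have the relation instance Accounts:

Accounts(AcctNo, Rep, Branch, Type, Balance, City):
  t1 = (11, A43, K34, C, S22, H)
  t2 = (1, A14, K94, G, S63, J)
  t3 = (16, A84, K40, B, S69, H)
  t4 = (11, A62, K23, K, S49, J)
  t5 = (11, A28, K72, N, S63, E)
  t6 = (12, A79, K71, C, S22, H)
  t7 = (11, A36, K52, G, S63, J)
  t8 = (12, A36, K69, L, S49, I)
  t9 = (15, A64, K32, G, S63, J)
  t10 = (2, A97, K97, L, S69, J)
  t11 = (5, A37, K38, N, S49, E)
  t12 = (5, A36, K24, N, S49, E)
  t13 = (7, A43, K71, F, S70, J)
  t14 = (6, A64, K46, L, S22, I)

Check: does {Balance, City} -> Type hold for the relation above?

(Balance=S22, City=H): rows 1, 6 → Type = C, C ✓
(Balance=S63, City=J): rows 2, 7, 9 → Type = G, G, G ✓
(Balance=S69, City=H): row 3 → Type = B ✓
(Balance=S49, City=J): row 4 → Type = K ✓
(Balance=S63, City=E): row 5 → Type = N ✓
(Balance=S49, City=I): row 8 → Type = L ✓
(Balance=S69, City=J): row 10 → Type = L ✓
(Balance=S49, City=E): rows 11, 12 → Type = N, N ✓
(Balance=S70, City=J): row 13 → Type = F ✓
(Balance=S22, City=I): row 14 → Type = L ✓
Every {Balance, City} value is associated with a single Type value, so {Balance, City} -> Type holds.

Yes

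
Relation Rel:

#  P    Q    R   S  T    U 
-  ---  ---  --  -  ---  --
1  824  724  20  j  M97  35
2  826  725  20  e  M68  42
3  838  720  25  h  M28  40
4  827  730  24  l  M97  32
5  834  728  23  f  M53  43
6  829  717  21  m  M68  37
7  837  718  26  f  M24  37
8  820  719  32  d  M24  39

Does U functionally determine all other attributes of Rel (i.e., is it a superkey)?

Rows 6 and 7 have the same U value U=37 but are distinct tuples, so U does not determine every attribute — not a superkey.

No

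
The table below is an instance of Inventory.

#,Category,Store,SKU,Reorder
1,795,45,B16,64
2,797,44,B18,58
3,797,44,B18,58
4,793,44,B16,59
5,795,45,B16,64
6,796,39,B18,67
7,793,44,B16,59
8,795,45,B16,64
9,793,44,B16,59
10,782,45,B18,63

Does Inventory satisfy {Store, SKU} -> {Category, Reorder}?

(Store=45, SKU=B16): rows 1, 5, 8 → {Category,Reorder} = (795, 64), (795, 64), (795, 64) ✓
(Store=44, SKU=B18): rows 2, 3 → {Category,Reorder} = (797, 58), (797, 58) ✓
(Store=44, SKU=B16): rows 4, 7, 9 → {Category,Reorder} = (793, 59), (793, 59), (793, 59) ✓
(Store=39, SKU=B18): row 6 → {Category,Reorder} = (796, 67) ✓
(Store=45, SKU=B18): row 10 → {Category,Reorder} = (782, 63) ✓
Every {Store, SKU} value is associated with a single {Category, Reorder} value, so {Store, SKU} -> {Category, Reorder} holds.

Yes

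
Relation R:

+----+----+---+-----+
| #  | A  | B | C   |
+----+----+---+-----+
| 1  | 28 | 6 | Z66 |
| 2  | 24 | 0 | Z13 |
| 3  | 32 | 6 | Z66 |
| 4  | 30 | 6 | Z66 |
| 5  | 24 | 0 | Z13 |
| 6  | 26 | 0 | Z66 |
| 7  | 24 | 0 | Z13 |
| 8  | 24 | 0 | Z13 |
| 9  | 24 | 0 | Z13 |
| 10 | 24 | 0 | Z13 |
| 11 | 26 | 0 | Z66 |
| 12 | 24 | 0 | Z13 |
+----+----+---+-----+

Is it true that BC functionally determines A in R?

No

(B=6, C=Z66): rows 1, 3, 4 → A takes values {28, 32, 30} — violation
(B=0, C=Z13): rows 2, 5, 7, 8, 9, 10, 12 → A = 24, 24, 24, 24, 24, 24, 24 ✓
(B=0, C=Z66): rows 6, 11 → A = 26, 26 ✓
Two rows agree on BC but differ on A, so BC -> A does not hold.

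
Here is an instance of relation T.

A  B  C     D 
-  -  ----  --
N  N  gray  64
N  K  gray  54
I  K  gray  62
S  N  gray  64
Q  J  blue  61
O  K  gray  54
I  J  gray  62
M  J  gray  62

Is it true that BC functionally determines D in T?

No

(B=N, C=gray): 2 rows → D = 64, 64 ✓
(B=K, C=gray): 3 rows → D takes values {54, 62} — violation
(B=J, C=blue): 1 row → D = 61 ✓
(B=J, C=gray): 2 rows → D = 62, 62 ✓
Two rows agree on BC but differ on D, so BC -> D does not hold.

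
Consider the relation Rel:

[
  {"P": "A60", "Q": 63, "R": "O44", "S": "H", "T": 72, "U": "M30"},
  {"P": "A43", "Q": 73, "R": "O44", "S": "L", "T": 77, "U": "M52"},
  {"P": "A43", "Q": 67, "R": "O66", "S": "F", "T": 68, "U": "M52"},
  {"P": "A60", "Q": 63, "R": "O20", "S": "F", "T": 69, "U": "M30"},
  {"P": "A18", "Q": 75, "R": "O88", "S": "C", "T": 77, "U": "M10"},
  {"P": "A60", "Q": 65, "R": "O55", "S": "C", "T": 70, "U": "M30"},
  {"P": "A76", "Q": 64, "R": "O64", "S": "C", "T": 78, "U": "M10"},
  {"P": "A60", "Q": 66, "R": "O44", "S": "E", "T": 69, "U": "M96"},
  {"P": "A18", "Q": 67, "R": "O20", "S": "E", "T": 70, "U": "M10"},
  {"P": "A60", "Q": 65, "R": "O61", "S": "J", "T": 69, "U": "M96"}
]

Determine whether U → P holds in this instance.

No

U=M30: 3 rows → P = A60, A60, A60 ✓
U=M52: 2 rows → P = A43, A43 ✓
U=M10: 3 rows → P takes values {A18, A76} — violation
U=M96: 2 rows → P = A60, A60 ✓
Two rows agree on U but differ on P, so U → P does not hold.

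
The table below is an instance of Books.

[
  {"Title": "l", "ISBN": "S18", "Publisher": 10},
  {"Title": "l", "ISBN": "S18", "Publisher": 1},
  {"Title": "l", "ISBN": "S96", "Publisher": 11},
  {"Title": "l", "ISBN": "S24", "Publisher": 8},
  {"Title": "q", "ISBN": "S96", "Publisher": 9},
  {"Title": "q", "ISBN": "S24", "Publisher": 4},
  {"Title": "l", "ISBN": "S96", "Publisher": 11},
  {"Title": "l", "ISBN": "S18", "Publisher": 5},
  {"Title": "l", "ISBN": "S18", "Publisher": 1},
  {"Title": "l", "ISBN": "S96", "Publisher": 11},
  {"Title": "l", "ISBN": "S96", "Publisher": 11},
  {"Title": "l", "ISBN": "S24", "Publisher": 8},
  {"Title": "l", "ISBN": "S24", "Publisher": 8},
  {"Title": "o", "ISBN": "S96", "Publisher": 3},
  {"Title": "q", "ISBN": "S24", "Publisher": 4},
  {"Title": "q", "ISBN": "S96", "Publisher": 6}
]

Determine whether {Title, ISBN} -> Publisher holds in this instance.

No

(Title=l, ISBN=S18): 4 rows → Publisher takes values {10, 1, 5} — violation
(Title=l, ISBN=S96): 4 rows → Publisher = 11, 11, 11, 11 ✓
(Title=l, ISBN=S24): 3 rows → Publisher = 8, 8, 8 ✓
(Title=q, ISBN=S96): 2 rows → Publisher takes values {9, 6} — violation
(Title=q, ISBN=S24): 2 rows → Publisher = 4, 4 ✓
(Title=o, ISBN=S96): 1 row → Publisher = 3 ✓
Two rows agree on {Title, ISBN} but differ on Publisher, so {Title, ISBN} -> Publisher does not hold.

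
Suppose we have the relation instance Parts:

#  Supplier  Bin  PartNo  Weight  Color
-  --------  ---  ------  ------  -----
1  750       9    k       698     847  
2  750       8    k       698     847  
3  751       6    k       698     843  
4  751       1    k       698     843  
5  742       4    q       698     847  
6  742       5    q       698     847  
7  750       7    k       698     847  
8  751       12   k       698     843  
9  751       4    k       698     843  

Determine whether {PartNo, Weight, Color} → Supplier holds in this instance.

Yes

(PartNo=k, Weight=698, Color=847): rows 1, 2, 7 → Supplier = 750, 750, 750 ✓
(PartNo=k, Weight=698, Color=843): rows 3, 4, 8, 9 → Supplier = 751, 751, 751, 751 ✓
(PartNo=q, Weight=698, Color=847): rows 5, 6 → Supplier = 742, 742 ✓
Every {PartNo, Weight, Color} value is associated with a single Supplier value, so {PartNo, Weight, Color} → Supplier holds.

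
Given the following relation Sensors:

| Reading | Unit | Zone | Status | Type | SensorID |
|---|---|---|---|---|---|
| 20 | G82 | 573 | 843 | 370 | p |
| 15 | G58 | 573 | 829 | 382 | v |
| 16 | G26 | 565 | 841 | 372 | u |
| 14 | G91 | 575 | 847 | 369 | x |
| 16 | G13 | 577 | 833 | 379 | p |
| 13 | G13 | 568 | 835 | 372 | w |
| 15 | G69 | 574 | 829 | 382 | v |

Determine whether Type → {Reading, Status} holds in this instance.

Type=370: 1 row → {Reading,Status} = (20, 843) ✓
Type=382: 2 rows → {Reading,Status} = (15, 829), (15, 829) ✓
Type=372: 2 rows → {Reading,Status} takes values {(16, 841), (13, 835)} — violation
Type=369: 1 row → {Reading,Status} = (14, 847) ✓
Type=379: 1 row → {Reading,Status} = (16, 833) ✓
Two rows agree on Type but differ on {Reading, Status}, so Type → {Reading, Status} does not hold.

No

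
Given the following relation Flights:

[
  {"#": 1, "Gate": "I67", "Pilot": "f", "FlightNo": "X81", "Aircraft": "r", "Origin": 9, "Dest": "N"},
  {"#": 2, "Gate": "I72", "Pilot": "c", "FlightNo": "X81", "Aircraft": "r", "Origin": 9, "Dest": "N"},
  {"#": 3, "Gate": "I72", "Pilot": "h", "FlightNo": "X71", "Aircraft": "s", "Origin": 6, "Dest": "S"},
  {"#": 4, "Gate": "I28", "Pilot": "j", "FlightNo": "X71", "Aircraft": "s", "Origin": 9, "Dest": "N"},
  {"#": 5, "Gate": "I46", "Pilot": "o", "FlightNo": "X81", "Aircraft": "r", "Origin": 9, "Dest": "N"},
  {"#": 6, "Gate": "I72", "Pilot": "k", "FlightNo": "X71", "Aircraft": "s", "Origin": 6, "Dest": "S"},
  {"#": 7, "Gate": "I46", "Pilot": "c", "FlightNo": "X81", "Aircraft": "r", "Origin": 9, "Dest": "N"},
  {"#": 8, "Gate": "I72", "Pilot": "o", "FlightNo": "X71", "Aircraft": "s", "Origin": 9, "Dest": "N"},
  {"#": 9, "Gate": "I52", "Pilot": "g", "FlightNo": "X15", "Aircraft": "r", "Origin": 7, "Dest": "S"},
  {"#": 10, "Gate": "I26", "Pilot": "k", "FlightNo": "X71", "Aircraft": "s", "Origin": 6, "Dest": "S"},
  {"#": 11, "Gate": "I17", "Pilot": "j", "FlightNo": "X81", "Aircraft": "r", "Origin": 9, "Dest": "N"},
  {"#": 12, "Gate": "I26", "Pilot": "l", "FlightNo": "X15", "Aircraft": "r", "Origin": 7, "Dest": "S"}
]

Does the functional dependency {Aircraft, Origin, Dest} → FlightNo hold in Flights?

(Aircraft=r, Origin=9, Dest=N): rows 1, 2, 5, 7, 11 → FlightNo = X81, X81, X81, X81, X81 ✓
(Aircraft=s, Origin=6, Dest=S): rows 3, 6, 10 → FlightNo = X71, X71, X71 ✓
(Aircraft=s, Origin=9, Dest=N): rows 4, 8 → FlightNo = X71, X71 ✓
(Aircraft=r, Origin=7, Dest=S): rows 9, 12 → FlightNo = X15, X15 ✓
Every {Aircraft, Origin, Dest} value is associated with a single FlightNo value, so {Aircraft, Origin, Dest} → FlightNo holds.

Yes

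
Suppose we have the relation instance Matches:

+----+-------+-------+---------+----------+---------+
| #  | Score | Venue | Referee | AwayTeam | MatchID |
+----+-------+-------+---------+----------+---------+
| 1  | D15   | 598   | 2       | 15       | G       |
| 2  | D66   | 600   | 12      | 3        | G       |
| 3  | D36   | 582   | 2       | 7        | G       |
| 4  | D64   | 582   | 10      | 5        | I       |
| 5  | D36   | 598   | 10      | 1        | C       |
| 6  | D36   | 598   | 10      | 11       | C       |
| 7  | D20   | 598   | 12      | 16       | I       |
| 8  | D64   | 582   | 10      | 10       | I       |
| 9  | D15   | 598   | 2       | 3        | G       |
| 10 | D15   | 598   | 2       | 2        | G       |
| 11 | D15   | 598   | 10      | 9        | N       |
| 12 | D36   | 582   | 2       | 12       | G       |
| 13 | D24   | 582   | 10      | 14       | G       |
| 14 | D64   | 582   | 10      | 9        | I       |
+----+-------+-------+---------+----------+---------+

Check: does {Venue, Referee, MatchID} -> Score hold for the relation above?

(Venue=598, Referee=2, MatchID=G): rows 1, 9, 10 → Score = D15, D15, D15 ✓
(Venue=600, Referee=12, MatchID=G): row 2 → Score = D66 ✓
(Venue=582, Referee=2, MatchID=G): rows 3, 12 → Score = D36, D36 ✓
(Venue=582, Referee=10, MatchID=I): rows 4, 8, 14 → Score = D64, D64, D64 ✓
(Venue=598, Referee=10, MatchID=C): rows 5, 6 → Score = D36, D36 ✓
(Venue=598, Referee=12, MatchID=I): row 7 → Score = D20 ✓
(Venue=598, Referee=10, MatchID=N): row 11 → Score = D15 ✓
(Venue=582, Referee=10, MatchID=G): row 13 → Score = D24 ✓
Every {Venue, Referee, MatchID} value is associated with a single Score value, so {Venue, Referee, MatchID} -> Score holds.

Yes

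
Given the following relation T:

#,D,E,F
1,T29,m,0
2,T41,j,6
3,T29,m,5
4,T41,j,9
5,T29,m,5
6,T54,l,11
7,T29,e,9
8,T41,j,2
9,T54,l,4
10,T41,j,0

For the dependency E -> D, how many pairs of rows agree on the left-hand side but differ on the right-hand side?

E=m: all 3 rows agree on D — 0 pairs.
E=j: all 4 rows agree on D — 0 pairs.
E=l: all 2 rows agree on D — 0 pairs.

0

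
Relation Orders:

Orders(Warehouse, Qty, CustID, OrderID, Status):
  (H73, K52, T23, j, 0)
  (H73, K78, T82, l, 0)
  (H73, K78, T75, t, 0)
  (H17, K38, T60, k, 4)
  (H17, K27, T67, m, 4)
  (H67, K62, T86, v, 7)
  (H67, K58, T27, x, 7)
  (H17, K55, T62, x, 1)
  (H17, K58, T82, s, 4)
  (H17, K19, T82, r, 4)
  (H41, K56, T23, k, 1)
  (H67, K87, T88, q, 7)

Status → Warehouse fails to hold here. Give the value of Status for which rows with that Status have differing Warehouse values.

Status=0: 3 rows → Warehouse = H73, H73, H73 ✓
Status=4: 4 rows → Warehouse = H17, H17, H17, H17 ✓
Status=7: 3 rows → Warehouse = H67, H67, H67 ✓
Status=1: 2 rows → Warehouse takes values {H17, H41} — violation
The only Status value with inconsistent Warehouse is Status=1.

1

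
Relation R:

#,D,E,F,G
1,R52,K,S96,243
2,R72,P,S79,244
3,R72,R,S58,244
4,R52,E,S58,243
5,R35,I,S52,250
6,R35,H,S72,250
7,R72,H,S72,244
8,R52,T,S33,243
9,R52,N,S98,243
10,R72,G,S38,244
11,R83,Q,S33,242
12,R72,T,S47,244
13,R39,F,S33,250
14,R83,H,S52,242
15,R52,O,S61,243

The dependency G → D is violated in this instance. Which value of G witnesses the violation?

250

G=243: rows 1, 4, 8, 9, 15 → D = R52, R52, R52, R52, R52 ✓
G=244: rows 2, 3, 7, 10, 12 → D = R72, R72, R72, R72, R72 ✓
G=250: rows 5, 6, 13 → D takes values {R35, R39} — violation
G=242: rows 11, 14 → D = R83, R83 ✓
The only G value with inconsistent D is G=250.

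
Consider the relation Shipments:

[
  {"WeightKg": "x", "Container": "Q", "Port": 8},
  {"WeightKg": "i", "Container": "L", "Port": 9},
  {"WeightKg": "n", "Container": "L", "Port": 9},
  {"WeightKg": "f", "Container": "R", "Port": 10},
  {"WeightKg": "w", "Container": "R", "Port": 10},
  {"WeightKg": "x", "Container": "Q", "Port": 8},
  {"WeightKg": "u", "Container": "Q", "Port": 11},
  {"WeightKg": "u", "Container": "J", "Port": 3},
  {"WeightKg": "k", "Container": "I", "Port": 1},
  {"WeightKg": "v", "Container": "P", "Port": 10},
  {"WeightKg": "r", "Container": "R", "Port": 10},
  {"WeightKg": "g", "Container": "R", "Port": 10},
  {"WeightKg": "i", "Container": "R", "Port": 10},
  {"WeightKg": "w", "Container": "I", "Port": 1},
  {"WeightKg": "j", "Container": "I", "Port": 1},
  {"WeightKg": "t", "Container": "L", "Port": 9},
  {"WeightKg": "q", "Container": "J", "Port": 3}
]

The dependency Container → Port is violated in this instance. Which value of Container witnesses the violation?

Q

Container=Q: 3 rows → Port takes values {8, 11} — violation
Container=L: 3 rows → Port = 9, 9, 9 ✓
Container=R: 5 rows → Port = 10, 10, 10, 10, 10 ✓
Container=J: 2 rows → Port = 3, 3 ✓
Container=I: 3 rows → Port = 1, 1, 1 ✓
Container=P: 1 row → Port = 10 ✓
The only Container value with inconsistent Port is Container=Q.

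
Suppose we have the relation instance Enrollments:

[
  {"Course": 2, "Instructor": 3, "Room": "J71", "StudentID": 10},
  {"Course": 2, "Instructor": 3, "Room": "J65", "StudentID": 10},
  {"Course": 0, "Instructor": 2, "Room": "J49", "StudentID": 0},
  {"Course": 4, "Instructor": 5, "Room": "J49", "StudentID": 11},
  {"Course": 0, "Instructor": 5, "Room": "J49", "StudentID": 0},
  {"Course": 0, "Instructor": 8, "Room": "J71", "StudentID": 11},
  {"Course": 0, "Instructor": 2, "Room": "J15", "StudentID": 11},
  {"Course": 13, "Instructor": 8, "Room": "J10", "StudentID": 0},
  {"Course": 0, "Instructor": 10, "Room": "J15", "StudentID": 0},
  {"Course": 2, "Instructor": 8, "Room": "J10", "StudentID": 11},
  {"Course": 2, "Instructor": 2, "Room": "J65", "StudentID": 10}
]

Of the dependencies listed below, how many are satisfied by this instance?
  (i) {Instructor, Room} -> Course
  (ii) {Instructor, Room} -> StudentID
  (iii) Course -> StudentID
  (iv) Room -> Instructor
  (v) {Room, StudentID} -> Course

1

(i) {Instructor, Room} -> Course: (Instructor=5, Room=J49): 2 rows → Course takes values {4, 0} — violation; (Instructor=8, Room=J10): 2 rows → Course takes values {13, 2} — violation — fails.
(ii) {Instructor, Room} -> StudentID: (Instructor=5, Room=J49): 2 rows → StudentID takes values {11, 0} — violation; (Instructor=8, Room=J10): 2 rows → StudentID takes values {0, 11} — violation — fails.
(iii) Course -> StudentID: Course=2: 4 rows → StudentID takes values {10, 11} — violation; Course=0: 5 rows → StudentID takes values {0, 11} — violation — fails.
(iv) Room -> Instructor: Room=J71: 2 rows → Instructor takes values {3, 8} — violation; Room=J65: 2 rows → Instructor takes values {3, 2} — violation; Room=J49: 3 rows → Instructor takes values {2, 5} — violation; Room=J15: 2 rows → Instructor takes values {2, 10} — violation — fails.
(v) {Room, StudentID} -> Course: every LHS value maps to a single RHS value — holds.
1 of the 5 dependencies holds.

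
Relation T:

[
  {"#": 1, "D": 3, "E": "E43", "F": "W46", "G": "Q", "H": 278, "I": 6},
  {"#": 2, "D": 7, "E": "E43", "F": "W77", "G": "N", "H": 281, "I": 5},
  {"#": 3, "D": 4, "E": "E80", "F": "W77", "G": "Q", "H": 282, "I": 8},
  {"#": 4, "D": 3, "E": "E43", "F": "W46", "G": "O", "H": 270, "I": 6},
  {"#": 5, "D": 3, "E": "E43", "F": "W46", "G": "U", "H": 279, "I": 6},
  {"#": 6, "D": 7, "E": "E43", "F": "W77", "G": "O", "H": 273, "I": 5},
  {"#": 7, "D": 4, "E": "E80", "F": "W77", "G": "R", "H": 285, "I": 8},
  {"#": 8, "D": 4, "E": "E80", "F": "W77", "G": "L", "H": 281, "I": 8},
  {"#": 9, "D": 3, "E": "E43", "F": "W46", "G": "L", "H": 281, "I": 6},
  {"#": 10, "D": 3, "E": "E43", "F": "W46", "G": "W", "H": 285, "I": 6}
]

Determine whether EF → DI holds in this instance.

Yes

(E=E43, F=W46): rows 1, 4, 5, 9, 10 → {D,I} = (3, 6), (3, 6), (3, 6), (3, 6), (3, 6) ✓
(E=E43, F=W77): rows 2, 6 → {D,I} = (7, 5), (7, 5) ✓
(E=E80, F=W77): rows 3, 7, 8 → {D,I} = (4, 8), (4, 8), (4, 8) ✓
Every EF value is associated with a single DI value, so EF → DI holds.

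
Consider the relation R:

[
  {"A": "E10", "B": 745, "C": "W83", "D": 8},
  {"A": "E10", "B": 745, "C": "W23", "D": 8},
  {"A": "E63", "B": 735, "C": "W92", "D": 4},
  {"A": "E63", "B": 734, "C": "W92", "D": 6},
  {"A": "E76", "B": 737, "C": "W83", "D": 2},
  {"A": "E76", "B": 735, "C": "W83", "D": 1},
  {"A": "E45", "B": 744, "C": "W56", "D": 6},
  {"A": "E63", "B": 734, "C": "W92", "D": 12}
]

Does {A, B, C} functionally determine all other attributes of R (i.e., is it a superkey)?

Two distinct rows share (A=E63, B=734, C=W92), so {A, B, C} does not determine every attribute — not a superkey.

No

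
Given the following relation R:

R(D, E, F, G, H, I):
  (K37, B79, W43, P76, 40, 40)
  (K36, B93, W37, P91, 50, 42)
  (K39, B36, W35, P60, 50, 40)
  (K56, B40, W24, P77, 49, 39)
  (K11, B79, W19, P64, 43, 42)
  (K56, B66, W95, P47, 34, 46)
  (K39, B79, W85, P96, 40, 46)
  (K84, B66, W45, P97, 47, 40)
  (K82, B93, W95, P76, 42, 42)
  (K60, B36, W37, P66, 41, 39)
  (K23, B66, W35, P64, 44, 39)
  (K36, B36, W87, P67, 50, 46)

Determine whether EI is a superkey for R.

No

Two distinct rows share (E=B93, I=42), so EI does not determine every attribute — not a superkey.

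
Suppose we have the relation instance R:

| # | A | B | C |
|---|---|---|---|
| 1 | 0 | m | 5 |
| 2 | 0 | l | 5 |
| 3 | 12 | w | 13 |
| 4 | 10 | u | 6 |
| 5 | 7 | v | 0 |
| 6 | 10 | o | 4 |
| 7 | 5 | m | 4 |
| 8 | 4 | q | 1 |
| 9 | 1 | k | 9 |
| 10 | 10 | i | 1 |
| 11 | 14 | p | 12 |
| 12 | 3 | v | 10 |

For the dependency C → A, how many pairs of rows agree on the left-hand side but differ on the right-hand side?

C=5: all 2 rows agree on A — 0 pairs.
C=4: violating pairs (6,7) — 1 pair.
C=1: violating pairs (8,10) — 1 pair.

2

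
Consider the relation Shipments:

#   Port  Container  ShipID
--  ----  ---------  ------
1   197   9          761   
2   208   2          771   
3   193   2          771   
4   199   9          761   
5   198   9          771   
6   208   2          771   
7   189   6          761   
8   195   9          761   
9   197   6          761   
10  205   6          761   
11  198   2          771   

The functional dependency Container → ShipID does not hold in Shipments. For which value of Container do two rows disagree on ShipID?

9

Container=9: rows 1, 4, 5, 8 → ShipID takes values {761, 771} — violation
Container=2: rows 2, 3, 6, 11 → ShipID = 771, 771, 771, 771 ✓
Container=6: rows 7, 9, 10 → ShipID = 761, 761, 761 ✓
The only Container value with inconsistent ShipID is Container=9.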